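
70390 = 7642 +62748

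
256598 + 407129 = 663727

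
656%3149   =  656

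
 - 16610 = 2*( - 8305 )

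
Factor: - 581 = -7^1*83^1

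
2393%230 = 93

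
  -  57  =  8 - 65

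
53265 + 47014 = 100279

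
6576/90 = 73 + 1/15  =  73.07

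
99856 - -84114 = 183970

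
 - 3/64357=-1 + 64354/64357 = - 0.00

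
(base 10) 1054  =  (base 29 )17a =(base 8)2036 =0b10000011110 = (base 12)73a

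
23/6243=23/6243= 0.00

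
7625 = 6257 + 1368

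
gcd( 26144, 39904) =1376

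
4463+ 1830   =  6293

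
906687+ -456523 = 450164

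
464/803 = 464/803= 0.58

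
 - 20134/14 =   -  10067/7 = -1438.14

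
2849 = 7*407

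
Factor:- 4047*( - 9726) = 2^1*3^2*19^1 * 71^1* 1621^1 = 39361122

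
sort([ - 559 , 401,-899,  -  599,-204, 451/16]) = [ - 899, - 599 , - 559, - 204, 451/16, 401]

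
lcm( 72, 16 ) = 144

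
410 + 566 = 976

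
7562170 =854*8855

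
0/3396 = 0 = 0.00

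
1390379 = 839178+551201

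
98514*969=95460066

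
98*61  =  5978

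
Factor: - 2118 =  -2^1* 3^1 * 353^1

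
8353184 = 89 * 93856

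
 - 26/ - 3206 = 13/1603 = 0.01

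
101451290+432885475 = 534336765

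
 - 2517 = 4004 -6521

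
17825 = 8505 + 9320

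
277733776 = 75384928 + 202348848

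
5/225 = 1/45 = 0.02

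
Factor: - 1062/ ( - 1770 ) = 3/5=   3^1 * 5^( - 1)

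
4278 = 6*713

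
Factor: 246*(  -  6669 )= -2^1 * 3^4*13^1*19^1*41^1 = - 1640574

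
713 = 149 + 564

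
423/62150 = 423/62150 = 0.01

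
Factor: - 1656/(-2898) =2^2*7^( - 1) =4/7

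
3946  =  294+3652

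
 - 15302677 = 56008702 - 71311379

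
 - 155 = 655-810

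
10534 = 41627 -31093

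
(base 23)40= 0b1011100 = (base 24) 3K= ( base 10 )92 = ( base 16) 5c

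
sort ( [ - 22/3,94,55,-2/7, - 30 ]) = [ - 30,-22/3, - 2/7,  55, 94]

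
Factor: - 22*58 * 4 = - 5104 = - 2^4*11^1  *29^1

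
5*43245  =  216225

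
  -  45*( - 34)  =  1530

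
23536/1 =23536 = 23536.00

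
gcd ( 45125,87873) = 1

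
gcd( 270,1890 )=270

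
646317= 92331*7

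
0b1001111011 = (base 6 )2535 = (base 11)528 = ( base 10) 635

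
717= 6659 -5942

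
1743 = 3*581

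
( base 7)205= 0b1100111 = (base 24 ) 47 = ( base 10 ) 103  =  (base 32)37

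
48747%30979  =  17768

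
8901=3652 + 5249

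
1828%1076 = 752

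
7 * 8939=62573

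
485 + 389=874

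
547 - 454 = 93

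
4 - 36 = -32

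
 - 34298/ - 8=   4287 + 1/4= 4287.25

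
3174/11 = 288 + 6/11 = 288.55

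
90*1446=130140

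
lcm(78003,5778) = 156006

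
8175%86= 5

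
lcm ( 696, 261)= 2088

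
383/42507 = 383/42507 = 0.01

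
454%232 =222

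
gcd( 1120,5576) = 8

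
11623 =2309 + 9314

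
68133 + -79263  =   - 11130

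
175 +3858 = 4033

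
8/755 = 8/755 = 0.01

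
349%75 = 49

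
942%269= 135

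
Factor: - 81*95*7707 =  - 59305365=-  3^5*5^1*7^1*19^1*367^1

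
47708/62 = 769  +  15/31 = 769.48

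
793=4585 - 3792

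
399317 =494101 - 94784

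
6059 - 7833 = -1774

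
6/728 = 3/364 =0.01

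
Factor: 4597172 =2^2*137^1*8389^1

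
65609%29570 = 6469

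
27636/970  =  13818/485 = 28.49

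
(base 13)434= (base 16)2cf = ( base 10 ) 719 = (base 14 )395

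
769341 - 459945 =309396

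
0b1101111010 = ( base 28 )13m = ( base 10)890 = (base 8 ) 1572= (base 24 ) 1d2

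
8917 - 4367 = 4550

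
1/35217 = 1/35217 = 0.00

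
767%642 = 125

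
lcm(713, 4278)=4278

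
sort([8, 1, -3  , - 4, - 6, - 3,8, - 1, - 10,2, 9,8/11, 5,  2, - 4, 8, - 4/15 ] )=[-10 , - 6, - 4, - 4, - 3,-3,-1, - 4/15,  8/11, 1,2 , 2, 5, 8, 8, 8,  9 ]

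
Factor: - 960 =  - 2^6*3^1* 5^1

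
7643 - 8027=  - 384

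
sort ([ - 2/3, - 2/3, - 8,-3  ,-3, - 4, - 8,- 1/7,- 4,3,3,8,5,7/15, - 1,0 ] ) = [ - 8, - 8, - 4,  -  4 ,-3, - 3, - 1,-2/3, - 2/3,  -  1/7, 0,7/15, 3, 3,5 , 8 ]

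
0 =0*634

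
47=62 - 15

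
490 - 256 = 234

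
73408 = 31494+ 41914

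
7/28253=7/28253 = 0.00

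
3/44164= 3/44164 = 0.00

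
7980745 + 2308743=10289488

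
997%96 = 37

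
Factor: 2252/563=4 = 2^2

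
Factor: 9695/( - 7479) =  - 35/27 = - 3^( - 3 )*5^1*7^1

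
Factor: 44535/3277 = 3^1*5^1* 29^( - 1)*113^(-1 )*2969^1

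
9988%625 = 613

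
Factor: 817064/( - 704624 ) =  - 2^ ( - 1)*47^( - 1)*109^1 = - 109/94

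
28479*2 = 56958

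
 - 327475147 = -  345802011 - -18326864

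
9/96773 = 9/96773   =  0.00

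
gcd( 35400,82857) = 3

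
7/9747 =7/9747 = 0.00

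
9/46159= 9/46159 = 0.00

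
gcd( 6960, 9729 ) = 3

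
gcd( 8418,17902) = 2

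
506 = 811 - 305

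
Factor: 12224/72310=6112/36155 = 2^5*5^(  -  1)*7^( - 1)*191^1*1033^ ( - 1)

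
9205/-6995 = - 2 + 957/1399 = -  1.32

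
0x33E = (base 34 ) OE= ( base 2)1100111110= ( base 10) 830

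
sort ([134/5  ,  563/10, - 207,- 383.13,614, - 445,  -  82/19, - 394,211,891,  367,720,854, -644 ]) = [- 644,-445,-394,-383.13, - 207, - 82/19,134/5,  563/10,211 , 367,614,720,854, 891 ]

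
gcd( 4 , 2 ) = 2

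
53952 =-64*(-843 )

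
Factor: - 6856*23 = -157688 = - 2^3*23^1*857^1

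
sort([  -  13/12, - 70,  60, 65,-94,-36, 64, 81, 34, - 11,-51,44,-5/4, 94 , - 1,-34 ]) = [-94, - 70,-51,- 36,-34,- 11, - 5/4,-13/12,-1,34, 44, 60,  64, 65, 81, 94]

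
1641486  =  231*7106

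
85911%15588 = 7971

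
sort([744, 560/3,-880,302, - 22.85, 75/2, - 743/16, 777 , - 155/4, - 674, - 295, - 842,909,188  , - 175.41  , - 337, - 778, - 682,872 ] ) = [-880, - 842, - 778 , -682, - 674, - 337, - 295, - 175.41, - 743/16, -155/4,  -  22.85,75/2,560/3,188,302,744,777,872, 909] 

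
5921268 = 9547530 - 3626262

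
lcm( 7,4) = 28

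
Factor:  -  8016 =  - 2^4*3^1*167^1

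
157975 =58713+99262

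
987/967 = 987/967 = 1.02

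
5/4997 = 5/4997 = 0.00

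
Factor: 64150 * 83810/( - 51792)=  - 1344102875/12948  =  - 2^( - 2)*3^(  -  1 )*5^3  *  13^(  -  1 )*17^2 *29^1 * 83^ ( - 1 )*1283^1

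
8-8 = 0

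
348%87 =0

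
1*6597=6597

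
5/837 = 5/837 = 0.01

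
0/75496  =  0 = 0.00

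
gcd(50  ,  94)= 2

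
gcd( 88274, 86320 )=2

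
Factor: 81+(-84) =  - 3 = - 3^1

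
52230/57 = 916 + 6/19 = 916.32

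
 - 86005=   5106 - 91111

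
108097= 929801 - 821704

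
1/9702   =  1/9702  =  0.00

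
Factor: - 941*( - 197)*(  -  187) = -34665499 = -11^1*17^1*197^1 * 941^1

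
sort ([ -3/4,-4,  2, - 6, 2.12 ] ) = [ - 6 , - 4 , - 3/4,2, 2.12] 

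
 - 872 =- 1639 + 767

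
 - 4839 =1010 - 5849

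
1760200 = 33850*52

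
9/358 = 9/358 =0.03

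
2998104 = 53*56568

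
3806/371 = 3806/371 = 10.26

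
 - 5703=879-6582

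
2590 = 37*70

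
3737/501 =3737/501 =7.46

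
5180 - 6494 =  - 1314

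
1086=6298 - 5212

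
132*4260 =562320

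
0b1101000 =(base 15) 6E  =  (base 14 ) 76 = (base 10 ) 104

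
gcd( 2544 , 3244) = 4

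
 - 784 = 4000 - 4784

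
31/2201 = 1/71 = 0.01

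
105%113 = 105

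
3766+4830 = 8596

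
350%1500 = 350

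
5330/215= 24 + 34/43= 24.79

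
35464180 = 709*50020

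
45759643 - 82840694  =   - 37081051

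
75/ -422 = -75/422  =  -  0.18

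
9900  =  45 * 220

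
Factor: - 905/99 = - 3^( - 2 )*5^1*11^( - 1)*181^1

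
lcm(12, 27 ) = 108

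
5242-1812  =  3430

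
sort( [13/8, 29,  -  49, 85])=[ - 49, 13/8, 29, 85 ]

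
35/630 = 1/18 =0.06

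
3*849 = 2547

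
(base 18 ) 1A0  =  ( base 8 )770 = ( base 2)111111000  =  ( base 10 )504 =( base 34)es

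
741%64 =37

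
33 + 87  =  120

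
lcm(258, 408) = 17544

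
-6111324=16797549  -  22908873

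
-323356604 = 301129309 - 624485913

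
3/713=3/713  =  0.00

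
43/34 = 1 + 9/34 = 1.26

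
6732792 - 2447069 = 4285723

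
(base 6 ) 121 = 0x31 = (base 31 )1I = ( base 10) 49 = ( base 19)2B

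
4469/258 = 4469/258 = 17.32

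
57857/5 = 11571 + 2/5 = 11571.40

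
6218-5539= 679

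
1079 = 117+962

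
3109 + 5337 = 8446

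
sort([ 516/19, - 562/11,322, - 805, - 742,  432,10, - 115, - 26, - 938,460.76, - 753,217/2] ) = [  -  938, -805, - 753 , - 742, - 115, - 562/11,-26,10,516/19,217/2,  322,432,  460.76] 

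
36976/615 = 60 + 76/615 =60.12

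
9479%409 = 72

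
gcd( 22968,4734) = 18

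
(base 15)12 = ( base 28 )H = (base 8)21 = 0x11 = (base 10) 17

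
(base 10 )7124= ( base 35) 5sj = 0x1bd4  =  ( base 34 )65I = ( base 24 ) C8K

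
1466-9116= -7650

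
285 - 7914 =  - 7629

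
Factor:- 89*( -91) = 8099 =7^1 * 13^1 * 89^1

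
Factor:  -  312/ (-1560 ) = 5^( - 1 )  =  1/5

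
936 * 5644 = 5282784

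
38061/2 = 19030 + 1/2=19030.50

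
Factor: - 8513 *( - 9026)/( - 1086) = -3^( -1 )*181^( -1)*4513^1*8513^1 =- 38419169/543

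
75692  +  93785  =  169477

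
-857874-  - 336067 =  - 521807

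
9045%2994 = 63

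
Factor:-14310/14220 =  - 159/158 = -2^( - 1) * 3^1 * 53^1*79^ (  -  1 ) 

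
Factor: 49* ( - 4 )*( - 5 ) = 980 = 2^2 *5^1*7^2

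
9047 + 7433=16480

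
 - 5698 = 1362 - 7060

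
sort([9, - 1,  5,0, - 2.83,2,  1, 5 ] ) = [  -  2.83, - 1,0,  1,2, 5, 5 , 9]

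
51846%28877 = 22969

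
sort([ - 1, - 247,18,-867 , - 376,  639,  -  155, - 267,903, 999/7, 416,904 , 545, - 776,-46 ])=[ - 867,- 776, -376, - 267, - 247,-155,  -  46, -1 , 18,999/7,416  ,  545,639, 903,904]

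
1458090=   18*81005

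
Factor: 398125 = 5^4*7^2*13^1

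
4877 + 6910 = 11787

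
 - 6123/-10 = 6123/10 = 612.30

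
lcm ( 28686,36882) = 258174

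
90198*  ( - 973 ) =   -  87762654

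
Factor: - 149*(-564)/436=21009/109 = 3^1 * 47^1*109^( - 1)*  149^1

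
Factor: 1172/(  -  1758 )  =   - 2/3  =  -2^1*3^(-1 )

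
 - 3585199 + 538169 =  - 3047030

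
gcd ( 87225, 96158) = 1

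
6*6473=38838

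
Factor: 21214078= 2^1 * 521^1*20359^1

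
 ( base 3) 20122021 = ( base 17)GCC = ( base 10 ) 4840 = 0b1001011101000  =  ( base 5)123330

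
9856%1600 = 256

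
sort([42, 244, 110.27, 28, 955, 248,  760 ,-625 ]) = [ - 625, 28,  42, 110.27, 244 , 248, 760, 955] 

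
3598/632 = 5+219/316 = 5.69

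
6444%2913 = 618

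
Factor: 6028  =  2^2*11^1*137^1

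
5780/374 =15 + 5/11  =  15.45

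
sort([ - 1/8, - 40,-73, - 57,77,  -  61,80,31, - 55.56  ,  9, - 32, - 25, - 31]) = [ - 73, - 61,-57, - 55.56,  -  40, - 32,-31, - 25,  -  1/8, 9, 31,77,80 ] 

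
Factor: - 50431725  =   - 3^2*5^2*29^1*59^1*131^1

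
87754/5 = 17550 + 4/5 = 17550.80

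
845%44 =9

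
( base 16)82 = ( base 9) 154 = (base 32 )42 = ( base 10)130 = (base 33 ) 3V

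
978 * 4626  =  4524228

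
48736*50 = 2436800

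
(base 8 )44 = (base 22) 1E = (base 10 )36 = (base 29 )17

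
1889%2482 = 1889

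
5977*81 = 484137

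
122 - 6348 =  - 6226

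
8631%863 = 1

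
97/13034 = 97/13034 = 0.01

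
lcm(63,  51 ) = 1071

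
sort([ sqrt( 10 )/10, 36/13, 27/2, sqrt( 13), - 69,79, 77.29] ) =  [ - 69, sqrt(10)/10, 36/13,  sqrt (13), 27/2, 77.29,  79 ] 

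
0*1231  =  0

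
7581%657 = 354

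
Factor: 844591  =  11^1 * 76781^1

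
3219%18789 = 3219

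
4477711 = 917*4883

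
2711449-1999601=711848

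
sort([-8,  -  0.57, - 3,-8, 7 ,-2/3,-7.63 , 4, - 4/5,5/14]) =[-8,  -  8, - 7.63,-3, - 4/5,-2/3, - 0.57 , 5/14,4,7]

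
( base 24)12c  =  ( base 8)1174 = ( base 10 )636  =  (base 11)529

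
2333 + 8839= 11172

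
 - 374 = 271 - 645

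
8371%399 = 391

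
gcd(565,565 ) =565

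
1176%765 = 411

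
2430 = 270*9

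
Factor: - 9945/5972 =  - 2^( - 2)*  3^2 * 5^1*13^1*17^1 *1493^( - 1 ) 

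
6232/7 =6232/7 = 890.29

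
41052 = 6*6842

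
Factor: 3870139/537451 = 7^1*13^1* 71^1*137^ (-1)*599^1 * 3923^( - 1 )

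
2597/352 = 7 + 133/352 = 7.38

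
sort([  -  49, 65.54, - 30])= [-49,  -  30, 65.54] 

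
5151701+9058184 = 14209885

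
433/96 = 4+ 49/96 = 4.51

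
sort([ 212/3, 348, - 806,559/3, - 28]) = [ - 806, - 28,212/3,  559/3  ,  348 ]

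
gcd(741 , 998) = 1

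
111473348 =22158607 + 89314741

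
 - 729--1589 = 860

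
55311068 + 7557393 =62868461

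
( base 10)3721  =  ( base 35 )31B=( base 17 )cef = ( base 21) 894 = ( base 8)7211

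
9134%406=202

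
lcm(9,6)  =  18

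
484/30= 16+2/15 = 16.13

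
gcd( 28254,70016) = 2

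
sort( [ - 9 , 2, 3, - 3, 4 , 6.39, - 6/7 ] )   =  [ - 9,-3, - 6/7, 2 , 3, 4, 6.39 ]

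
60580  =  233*260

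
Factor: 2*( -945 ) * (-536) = 1013040=2^4  *3^3*5^1*7^1*67^1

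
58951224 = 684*86186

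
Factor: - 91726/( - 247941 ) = 2^1 *3^ (-4)*3061^( - 1)*45863^1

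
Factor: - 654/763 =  - 6/7 = - 2^1*3^1*7^( - 1 )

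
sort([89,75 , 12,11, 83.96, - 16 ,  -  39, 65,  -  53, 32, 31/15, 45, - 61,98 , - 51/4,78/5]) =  [- 61,-53 , - 39,-16, - 51/4, 31/15, 11,12,78/5,32,45,65, 75,  83.96,89,98]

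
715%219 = 58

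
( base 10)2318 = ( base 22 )4H8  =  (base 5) 33233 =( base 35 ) 1v8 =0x90e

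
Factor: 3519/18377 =9/47 = 3^2 *47^( - 1)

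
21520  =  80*269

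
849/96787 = 849/96787 = 0.01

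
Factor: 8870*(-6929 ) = -61460230 = - 2^1* 5^1*13^2*41^1*887^1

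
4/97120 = 1/24280 = 0.00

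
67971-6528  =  61443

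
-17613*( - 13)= 228969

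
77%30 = 17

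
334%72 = 46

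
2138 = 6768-4630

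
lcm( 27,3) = 27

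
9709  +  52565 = 62274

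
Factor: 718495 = 5^1*143699^1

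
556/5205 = 556/5205 = 0.11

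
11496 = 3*3832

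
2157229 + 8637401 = 10794630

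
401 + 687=1088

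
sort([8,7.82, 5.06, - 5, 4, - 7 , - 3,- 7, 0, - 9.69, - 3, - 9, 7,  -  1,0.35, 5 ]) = [ - 9.69, - 9, - 7,-7, - 5,  -  3, - 3, - 1, 0 , 0.35,4,5, 5.06,  7, 7.82, 8 ]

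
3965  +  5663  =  9628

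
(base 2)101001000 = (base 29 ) B9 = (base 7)646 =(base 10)328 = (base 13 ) 1C3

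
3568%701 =63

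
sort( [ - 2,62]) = [  -  2, 62]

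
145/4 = 145/4 = 36.25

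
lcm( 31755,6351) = 31755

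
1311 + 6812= 8123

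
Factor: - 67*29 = -29^1  *  67^1 = -1943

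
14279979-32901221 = -18621242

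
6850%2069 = 643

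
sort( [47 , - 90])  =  [ - 90,  47 ] 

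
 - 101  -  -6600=6499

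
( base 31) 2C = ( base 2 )1001010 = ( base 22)38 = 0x4A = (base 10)74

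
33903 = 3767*9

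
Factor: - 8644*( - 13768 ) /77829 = 119010592/77829 = 2^5*3^( - 1 )*1721^1*2161^1*25943^( - 1 ) 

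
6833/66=103 + 35/66 = 103.53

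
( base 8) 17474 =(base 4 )1330330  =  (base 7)32212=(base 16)1f3c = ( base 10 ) 7996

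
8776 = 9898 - 1122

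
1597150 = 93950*17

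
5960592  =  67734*88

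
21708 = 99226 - 77518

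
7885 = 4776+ 3109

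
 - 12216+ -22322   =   - 34538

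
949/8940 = 949/8940 =0.11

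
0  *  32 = 0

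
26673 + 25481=52154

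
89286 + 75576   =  164862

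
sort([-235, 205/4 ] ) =[ - 235, 205/4 ] 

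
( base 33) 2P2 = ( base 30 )3a5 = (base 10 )3005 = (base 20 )7A5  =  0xBBD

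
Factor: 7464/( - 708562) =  - 2^2*3^1*41^( - 1 )*311^1*8641^( - 1 )  =  - 3732/354281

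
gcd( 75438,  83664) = 18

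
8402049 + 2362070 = 10764119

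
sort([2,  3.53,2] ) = [2,2 , 3.53 ] 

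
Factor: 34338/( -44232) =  - 2^(- 2)*19^( - 1 )*59^1  =  - 59/76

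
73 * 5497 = 401281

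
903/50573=903/50573 = 0.02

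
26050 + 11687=37737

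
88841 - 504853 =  - 416012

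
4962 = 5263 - 301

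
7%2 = 1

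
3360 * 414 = 1391040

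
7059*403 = 2844777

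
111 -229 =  - 118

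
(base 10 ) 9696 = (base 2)10010111100000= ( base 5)302241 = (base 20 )144G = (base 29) bfa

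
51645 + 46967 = 98612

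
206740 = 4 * 51685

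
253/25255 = 253/25255 = 0.01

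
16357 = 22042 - 5685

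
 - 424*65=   -  27560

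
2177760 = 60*36296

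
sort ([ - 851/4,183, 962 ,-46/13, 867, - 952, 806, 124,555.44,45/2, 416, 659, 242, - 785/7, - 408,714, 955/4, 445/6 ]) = [-952, - 408, - 851/4 , - 785/7, - 46/13, 45/2,445/6, 124, 183, 955/4, 242, 416,555.44,659,714,  806, 867,962]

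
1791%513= 252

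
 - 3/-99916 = 3/99916  =  0.00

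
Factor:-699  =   - 3^1*233^1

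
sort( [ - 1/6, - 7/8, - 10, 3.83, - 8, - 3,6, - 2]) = [ - 10, - 8, - 3, - 2, - 7/8, - 1/6, 3.83, 6 ] 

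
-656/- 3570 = 328/1785 = 0.18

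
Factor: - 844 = - 2^2*211^1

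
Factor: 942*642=2^2*3^2*107^1 * 157^1 = 604764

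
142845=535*267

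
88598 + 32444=121042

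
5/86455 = 1/17291 = 0.00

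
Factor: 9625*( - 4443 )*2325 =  - 3^2*5^5 * 7^1*11^1*31^1*1481^1 = - 99426009375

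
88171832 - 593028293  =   - 504856461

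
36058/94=383 + 28/47 = 383.60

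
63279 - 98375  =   - 35096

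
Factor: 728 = 2^3*7^1*13^1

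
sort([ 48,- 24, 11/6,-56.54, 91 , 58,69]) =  [ - 56.54,-24, 11/6,  48, 58, 69, 91]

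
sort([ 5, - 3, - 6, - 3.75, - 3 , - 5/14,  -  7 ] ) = [  -  7, - 6, - 3.75 , - 3, - 3,-5/14, 5 ]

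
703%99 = 10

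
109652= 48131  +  61521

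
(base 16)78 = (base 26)4G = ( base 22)5a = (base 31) 3R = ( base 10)120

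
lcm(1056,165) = 5280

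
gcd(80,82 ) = 2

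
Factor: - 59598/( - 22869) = 2^1*3^( - 1)*11^( - 1)*43^1=   86/33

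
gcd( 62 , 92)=2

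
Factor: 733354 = 2^1 * 366677^1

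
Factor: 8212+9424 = 2^2 *4409^1  =  17636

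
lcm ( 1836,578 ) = 31212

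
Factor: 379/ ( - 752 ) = -2^( - 4)*47^( - 1 )*379^1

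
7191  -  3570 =3621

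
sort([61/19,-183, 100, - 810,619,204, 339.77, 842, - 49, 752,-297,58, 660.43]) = [ - 810 ,-297 , - 183, - 49,61/19, 58, 100, 204, 339.77, 619, 660.43, 752,842] 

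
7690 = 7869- 179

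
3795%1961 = 1834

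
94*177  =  16638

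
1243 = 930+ 313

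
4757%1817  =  1123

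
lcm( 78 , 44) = 1716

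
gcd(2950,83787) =1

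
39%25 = 14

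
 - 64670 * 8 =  - 517360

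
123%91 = 32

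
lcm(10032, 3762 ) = 30096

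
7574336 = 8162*928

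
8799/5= 8799/5   =  1759.80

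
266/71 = 266/71 = 3.75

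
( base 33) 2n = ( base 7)155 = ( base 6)225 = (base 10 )89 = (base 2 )1011001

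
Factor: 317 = 317^1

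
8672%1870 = 1192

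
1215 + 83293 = 84508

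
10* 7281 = 72810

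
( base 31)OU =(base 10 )774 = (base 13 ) 477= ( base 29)QK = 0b1100000110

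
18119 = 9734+8385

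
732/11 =66 + 6/11  =  66.55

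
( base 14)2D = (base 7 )56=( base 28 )1D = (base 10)41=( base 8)51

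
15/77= 15/77 = 0.19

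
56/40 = 1+2/5 = 1.40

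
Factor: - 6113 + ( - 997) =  - 7110 = - 2^1*3^2*5^1*79^1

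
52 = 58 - 6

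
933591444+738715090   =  1672306534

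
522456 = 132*3958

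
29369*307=9016283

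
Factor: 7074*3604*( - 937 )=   -  2^3*3^3*17^1*53^1 * 131^1*937^1 = - 23888530152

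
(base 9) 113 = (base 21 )49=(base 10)93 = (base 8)135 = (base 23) 41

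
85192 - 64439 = 20753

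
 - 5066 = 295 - 5361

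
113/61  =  113/61 = 1.85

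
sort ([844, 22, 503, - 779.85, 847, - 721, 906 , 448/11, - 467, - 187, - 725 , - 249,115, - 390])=[ - 779.85, - 725, - 721 , - 467,-390,  -  249, - 187,  22,448/11, 115, 503, 844, 847,906]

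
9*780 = 7020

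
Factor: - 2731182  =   - 2^1*3^1*179^1 *2543^1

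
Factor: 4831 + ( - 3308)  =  1523^1 = 1523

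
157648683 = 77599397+80049286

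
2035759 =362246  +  1673513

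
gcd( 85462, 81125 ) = 1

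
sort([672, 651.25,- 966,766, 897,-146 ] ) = [-966,-146, 651.25, 672 , 766 , 897]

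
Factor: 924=2^2 * 3^1*7^1*11^1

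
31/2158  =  31/2158 = 0.01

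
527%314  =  213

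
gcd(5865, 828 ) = 69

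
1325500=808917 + 516583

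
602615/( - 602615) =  - 1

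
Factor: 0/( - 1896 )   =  0^1 = 0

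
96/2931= 32/977 = 0.03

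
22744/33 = 689+7/33  =  689.21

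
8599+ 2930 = 11529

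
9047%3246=2555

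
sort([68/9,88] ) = [ 68/9  ,  88 ] 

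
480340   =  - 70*(-6862)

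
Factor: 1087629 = 3^1* 181^1*2003^1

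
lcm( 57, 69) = 1311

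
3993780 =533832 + 3459948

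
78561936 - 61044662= 17517274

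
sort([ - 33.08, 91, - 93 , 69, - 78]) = [ - 93, - 78, - 33.08,69,91 ] 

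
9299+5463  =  14762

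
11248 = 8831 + 2417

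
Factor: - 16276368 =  - 2^4*3^1*339091^1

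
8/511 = 8/511 = 0.02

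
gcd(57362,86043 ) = 28681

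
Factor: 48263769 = 3^4*113^1*5273^1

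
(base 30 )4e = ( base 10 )134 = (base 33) 42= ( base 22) 62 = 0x86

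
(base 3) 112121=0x18a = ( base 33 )bv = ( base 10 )394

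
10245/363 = 3415/121 = 28.22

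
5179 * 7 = 36253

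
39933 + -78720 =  - 38787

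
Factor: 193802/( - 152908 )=-2^(  -  1)*43^(-1) * 109^1 = -109/86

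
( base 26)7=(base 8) 7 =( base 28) 7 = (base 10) 7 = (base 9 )7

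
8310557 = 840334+7470223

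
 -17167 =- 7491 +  - 9676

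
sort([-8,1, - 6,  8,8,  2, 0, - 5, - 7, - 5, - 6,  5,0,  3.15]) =[ - 8, - 7, - 6,-6,-5, - 5,  0, 0, 1,  2 , 3.15,  5, 8 , 8]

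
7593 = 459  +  7134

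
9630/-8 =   -  1204+1/4 =-  1203.75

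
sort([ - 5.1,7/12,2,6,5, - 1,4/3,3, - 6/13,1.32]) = [ - 5.1,-1, - 6/13,7/12,1.32,4/3 , 2,  3,5,  6 ] 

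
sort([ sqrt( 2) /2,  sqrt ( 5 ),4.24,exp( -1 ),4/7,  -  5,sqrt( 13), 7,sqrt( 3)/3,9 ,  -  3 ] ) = [-5,  -  3, exp(-1 ),4/7,sqrt( 3 ) /3,sqrt (2)/2, sqrt(5 ),sqrt( 13 ), 4.24, 7,9]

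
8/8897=8/8897 = 0.00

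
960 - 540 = 420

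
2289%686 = 231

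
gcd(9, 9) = 9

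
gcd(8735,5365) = 5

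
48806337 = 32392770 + 16413567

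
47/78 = 47/78 = 0.60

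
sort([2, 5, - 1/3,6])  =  [-1/3, 2, 5, 6]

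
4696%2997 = 1699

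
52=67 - 15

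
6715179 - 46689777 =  - 39974598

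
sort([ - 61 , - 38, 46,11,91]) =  [-61, - 38,  11, 46,91 ] 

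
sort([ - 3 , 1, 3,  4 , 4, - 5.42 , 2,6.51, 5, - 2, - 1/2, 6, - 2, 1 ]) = [ - 5.42, - 3, - 2, - 2, - 1/2,  1,1 , 2, 3, 4,4, 5,  6,  6.51]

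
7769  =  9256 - 1487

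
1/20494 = 1/20494= 0.00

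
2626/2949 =2626/2949 = 0.89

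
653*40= 26120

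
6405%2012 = 369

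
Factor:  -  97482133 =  - 7^1*41^1*339659^1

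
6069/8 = 758 + 5/8 = 758.62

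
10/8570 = 1/857=0.00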